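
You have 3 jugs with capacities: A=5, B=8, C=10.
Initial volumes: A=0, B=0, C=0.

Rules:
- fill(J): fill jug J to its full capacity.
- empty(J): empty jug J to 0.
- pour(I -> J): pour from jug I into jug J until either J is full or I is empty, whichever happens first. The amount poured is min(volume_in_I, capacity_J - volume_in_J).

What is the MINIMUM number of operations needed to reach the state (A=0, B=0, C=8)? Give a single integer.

Answer: 2

Derivation:
BFS from (A=0, B=0, C=0). One shortest path:
  1. fill(B) -> (A=0 B=8 C=0)
  2. pour(B -> C) -> (A=0 B=0 C=8)
Reached target in 2 moves.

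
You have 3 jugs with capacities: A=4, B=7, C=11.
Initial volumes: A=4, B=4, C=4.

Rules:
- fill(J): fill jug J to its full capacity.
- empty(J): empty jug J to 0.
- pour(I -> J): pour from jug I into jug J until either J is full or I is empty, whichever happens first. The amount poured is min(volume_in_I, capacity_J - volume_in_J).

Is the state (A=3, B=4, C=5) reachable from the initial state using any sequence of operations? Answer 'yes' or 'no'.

BFS explored all 300 reachable states.
Reachable set includes: (0,0,0), (0,0,1), (0,0,2), (0,0,3), (0,0,4), (0,0,5), (0,0,6), (0,0,7), (0,0,8), (0,0,9), (0,0,10), (0,0,11) ...
Target (A=3, B=4, C=5) not in reachable set → no.

Answer: no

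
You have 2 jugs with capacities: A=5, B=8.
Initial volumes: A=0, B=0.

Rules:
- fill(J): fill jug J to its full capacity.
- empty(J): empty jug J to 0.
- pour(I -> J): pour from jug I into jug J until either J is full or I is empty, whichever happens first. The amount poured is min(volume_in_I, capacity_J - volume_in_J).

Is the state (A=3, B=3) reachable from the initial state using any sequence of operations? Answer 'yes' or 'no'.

Answer: no

Derivation:
BFS explored all 26 reachable states.
Reachable set includes: (0,0), (0,1), (0,2), (0,3), (0,4), (0,5), (0,6), (0,7), (0,8), (1,0), (1,8), (2,0) ...
Target (A=3, B=3) not in reachable set → no.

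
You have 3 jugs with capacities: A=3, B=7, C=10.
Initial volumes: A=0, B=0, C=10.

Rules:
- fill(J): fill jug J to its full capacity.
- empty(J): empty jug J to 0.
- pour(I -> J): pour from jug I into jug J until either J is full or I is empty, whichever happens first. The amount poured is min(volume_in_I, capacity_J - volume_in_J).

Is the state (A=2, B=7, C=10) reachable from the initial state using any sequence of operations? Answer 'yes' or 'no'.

BFS from (A=0, B=0, C=10):
  1. fill(A) -> (A=3 B=0 C=10)
  2. pour(A -> B) -> (A=0 B=3 C=10)
  3. fill(A) -> (A=3 B=3 C=10)
  4. pour(A -> B) -> (A=0 B=6 C=10)
  5. fill(A) -> (A=3 B=6 C=10)
  6. pour(A -> B) -> (A=2 B=7 C=10)
Target reached → yes.

Answer: yes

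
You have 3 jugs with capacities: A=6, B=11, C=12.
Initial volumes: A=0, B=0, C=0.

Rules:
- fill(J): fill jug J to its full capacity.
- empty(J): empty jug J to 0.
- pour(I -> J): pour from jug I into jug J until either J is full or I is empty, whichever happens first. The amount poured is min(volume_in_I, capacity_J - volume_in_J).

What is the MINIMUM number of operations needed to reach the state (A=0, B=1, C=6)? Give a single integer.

Answer: 6

Derivation:
BFS from (A=0, B=0, C=0). One shortest path:
  1. fill(A) -> (A=6 B=0 C=0)
  2. fill(C) -> (A=6 B=0 C=12)
  3. pour(C -> B) -> (A=6 B=11 C=1)
  4. empty(B) -> (A=6 B=0 C=1)
  5. pour(C -> B) -> (A=6 B=1 C=0)
  6. pour(A -> C) -> (A=0 B=1 C=6)
Reached target in 6 moves.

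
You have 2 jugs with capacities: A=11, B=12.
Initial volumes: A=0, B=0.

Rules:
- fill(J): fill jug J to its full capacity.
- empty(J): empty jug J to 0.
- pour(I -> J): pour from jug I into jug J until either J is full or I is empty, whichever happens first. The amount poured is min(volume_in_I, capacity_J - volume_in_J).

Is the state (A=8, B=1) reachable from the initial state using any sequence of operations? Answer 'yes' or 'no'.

BFS explored all 46 reachable states.
Reachable set includes: (0,0), (0,1), (0,2), (0,3), (0,4), (0,5), (0,6), (0,7), (0,8), (0,9), (0,10), (0,11) ...
Target (A=8, B=1) not in reachable set → no.

Answer: no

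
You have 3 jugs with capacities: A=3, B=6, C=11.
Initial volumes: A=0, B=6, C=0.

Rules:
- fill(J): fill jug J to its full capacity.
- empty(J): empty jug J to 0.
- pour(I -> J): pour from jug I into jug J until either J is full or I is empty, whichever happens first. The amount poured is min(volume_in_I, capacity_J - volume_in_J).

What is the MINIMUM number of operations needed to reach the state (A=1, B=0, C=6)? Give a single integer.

Answer: 7

Derivation:
BFS from (A=0, B=6, C=0). One shortest path:
  1. pour(B -> C) -> (A=0 B=0 C=6)
  2. fill(B) -> (A=0 B=6 C=6)
  3. pour(B -> C) -> (A=0 B=1 C=11)
  4. empty(C) -> (A=0 B=1 C=0)
  5. pour(B -> A) -> (A=1 B=0 C=0)
  6. fill(B) -> (A=1 B=6 C=0)
  7. pour(B -> C) -> (A=1 B=0 C=6)
Reached target in 7 moves.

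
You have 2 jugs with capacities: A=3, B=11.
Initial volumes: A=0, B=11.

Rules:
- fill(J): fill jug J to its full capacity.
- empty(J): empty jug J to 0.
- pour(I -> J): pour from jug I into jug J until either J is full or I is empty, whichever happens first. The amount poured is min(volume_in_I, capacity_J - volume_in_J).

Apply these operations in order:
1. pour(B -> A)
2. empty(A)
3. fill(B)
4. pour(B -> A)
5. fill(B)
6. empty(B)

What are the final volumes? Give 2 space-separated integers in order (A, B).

Step 1: pour(B -> A) -> (A=3 B=8)
Step 2: empty(A) -> (A=0 B=8)
Step 3: fill(B) -> (A=0 B=11)
Step 4: pour(B -> A) -> (A=3 B=8)
Step 5: fill(B) -> (A=3 B=11)
Step 6: empty(B) -> (A=3 B=0)

Answer: 3 0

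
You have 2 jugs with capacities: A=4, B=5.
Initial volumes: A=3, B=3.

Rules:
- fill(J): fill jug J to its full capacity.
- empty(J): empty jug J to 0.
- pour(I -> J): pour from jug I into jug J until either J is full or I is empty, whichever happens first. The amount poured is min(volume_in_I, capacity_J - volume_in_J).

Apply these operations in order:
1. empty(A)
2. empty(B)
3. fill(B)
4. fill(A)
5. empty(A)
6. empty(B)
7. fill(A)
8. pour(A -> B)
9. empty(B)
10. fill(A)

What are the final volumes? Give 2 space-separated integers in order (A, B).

Step 1: empty(A) -> (A=0 B=3)
Step 2: empty(B) -> (A=0 B=0)
Step 3: fill(B) -> (A=0 B=5)
Step 4: fill(A) -> (A=4 B=5)
Step 5: empty(A) -> (A=0 B=5)
Step 6: empty(B) -> (A=0 B=0)
Step 7: fill(A) -> (A=4 B=0)
Step 8: pour(A -> B) -> (A=0 B=4)
Step 9: empty(B) -> (A=0 B=0)
Step 10: fill(A) -> (A=4 B=0)

Answer: 4 0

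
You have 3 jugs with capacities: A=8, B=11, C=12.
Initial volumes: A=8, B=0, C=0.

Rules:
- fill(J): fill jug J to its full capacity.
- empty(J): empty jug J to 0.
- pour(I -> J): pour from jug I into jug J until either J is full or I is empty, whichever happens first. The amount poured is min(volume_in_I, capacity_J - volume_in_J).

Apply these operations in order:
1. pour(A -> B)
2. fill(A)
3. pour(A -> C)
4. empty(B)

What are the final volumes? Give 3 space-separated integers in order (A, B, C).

Step 1: pour(A -> B) -> (A=0 B=8 C=0)
Step 2: fill(A) -> (A=8 B=8 C=0)
Step 3: pour(A -> C) -> (A=0 B=8 C=8)
Step 4: empty(B) -> (A=0 B=0 C=8)

Answer: 0 0 8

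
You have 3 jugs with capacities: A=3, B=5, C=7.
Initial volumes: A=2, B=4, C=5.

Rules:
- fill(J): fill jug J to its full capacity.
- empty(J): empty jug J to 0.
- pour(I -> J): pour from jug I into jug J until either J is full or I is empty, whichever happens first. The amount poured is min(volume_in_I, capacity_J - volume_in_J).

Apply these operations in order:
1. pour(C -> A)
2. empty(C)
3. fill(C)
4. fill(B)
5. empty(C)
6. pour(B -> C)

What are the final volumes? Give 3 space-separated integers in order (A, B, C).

Step 1: pour(C -> A) -> (A=3 B=4 C=4)
Step 2: empty(C) -> (A=3 B=4 C=0)
Step 3: fill(C) -> (A=3 B=4 C=7)
Step 4: fill(B) -> (A=3 B=5 C=7)
Step 5: empty(C) -> (A=3 B=5 C=0)
Step 6: pour(B -> C) -> (A=3 B=0 C=5)

Answer: 3 0 5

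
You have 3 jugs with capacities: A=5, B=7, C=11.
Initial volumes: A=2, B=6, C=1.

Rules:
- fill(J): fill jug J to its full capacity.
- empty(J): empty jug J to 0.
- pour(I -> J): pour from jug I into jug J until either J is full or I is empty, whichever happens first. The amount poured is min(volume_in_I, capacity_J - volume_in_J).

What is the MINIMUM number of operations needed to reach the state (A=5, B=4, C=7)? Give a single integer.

Answer: 3

Derivation:
BFS from (A=2, B=6, C=1). One shortest path:
  1. pour(B -> C) -> (A=2 B=0 C=7)
  2. fill(B) -> (A=2 B=7 C=7)
  3. pour(B -> A) -> (A=5 B=4 C=7)
Reached target in 3 moves.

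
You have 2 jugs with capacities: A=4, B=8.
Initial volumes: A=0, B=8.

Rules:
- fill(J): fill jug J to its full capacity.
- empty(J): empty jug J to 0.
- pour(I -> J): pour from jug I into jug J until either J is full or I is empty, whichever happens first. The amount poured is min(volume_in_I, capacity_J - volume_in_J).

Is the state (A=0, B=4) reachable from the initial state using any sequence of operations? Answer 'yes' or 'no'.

Answer: yes

Derivation:
BFS from (A=0, B=8):
  1. pour(B -> A) -> (A=4 B=4)
  2. empty(A) -> (A=0 B=4)
Target reached → yes.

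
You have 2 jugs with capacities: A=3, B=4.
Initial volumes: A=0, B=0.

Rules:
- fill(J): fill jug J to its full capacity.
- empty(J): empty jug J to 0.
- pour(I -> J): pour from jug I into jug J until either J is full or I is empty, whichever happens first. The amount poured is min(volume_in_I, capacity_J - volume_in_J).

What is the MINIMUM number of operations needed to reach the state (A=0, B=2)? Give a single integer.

Answer: 6

Derivation:
BFS from (A=0, B=0). One shortest path:
  1. fill(A) -> (A=3 B=0)
  2. pour(A -> B) -> (A=0 B=3)
  3. fill(A) -> (A=3 B=3)
  4. pour(A -> B) -> (A=2 B=4)
  5. empty(B) -> (A=2 B=0)
  6. pour(A -> B) -> (A=0 B=2)
Reached target in 6 moves.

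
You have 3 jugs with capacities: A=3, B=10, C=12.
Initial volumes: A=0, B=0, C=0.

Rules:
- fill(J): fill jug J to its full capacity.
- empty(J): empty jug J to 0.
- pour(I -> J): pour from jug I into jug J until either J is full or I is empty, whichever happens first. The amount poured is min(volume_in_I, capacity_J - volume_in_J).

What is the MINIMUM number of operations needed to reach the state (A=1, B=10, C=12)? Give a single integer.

Answer: 5

Derivation:
BFS from (A=0, B=0, C=0). One shortest path:
  1. fill(A) -> (A=3 B=0 C=0)
  2. fill(B) -> (A=3 B=10 C=0)
  3. pour(B -> C) -> (A=3 B=0 C=10)
  4. fill(B) -> (A=3 B=10 C=10)
  5. pour(A -> C) -> (A=1 B=10 C=12)
Reached target in 5 moves.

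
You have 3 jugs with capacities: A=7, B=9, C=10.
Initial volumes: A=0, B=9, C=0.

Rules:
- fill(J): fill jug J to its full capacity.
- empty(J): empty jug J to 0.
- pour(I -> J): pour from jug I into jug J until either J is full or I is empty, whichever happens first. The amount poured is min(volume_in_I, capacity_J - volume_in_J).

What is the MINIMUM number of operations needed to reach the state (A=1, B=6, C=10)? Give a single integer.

BFS from (A=0, B=9, C=0). One shortest path:
  1. fill(A) -> (A=7 B=9 C=0)
  2. pour(B -> C) -> (A=7 B=0 C=9)
  3. pour(A -> C) -> (A=6 B=0 C=10)
  4. pour(C -> B) -> (A=6 B=9 C=1)
  5. empty(B) -> (A=6 B=0 C=1)
  6. pour(A -> B) -> (A=0 B=6 C=1)
  7. pour(C -> A) -> (A=1 B=6 C=0)
  8. fill(C) -> (A=1 B=6 C=10)
Reached target in 8 moves.

Answer: 8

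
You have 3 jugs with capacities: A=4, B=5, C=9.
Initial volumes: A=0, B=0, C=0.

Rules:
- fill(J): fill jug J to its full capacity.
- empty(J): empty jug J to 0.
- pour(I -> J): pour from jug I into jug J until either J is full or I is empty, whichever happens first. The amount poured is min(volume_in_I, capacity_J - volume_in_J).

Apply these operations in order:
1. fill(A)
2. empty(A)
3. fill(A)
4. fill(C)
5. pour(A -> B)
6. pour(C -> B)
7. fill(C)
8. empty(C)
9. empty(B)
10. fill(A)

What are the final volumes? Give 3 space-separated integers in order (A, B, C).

Answer: 4 0 0

Derivation:
Step 1: fill(A) -> (A=4 B=0 C=0)
Step 2: empty(A) -> (A=0 B=0 C=0)
Step 3: fill(A) -> (A=4 B=0 C=0)
Step 4: fill(C) -> (A=4 B=0 C=9)
Step 5: pour(A -> B) -> (A=0 B=4 C=9)
Step 6: pour(C -> B) -> (A=0 B=5 C=8)
Step 7: fill(C) -> (A=0 B=5 C=9)
Step 8: empty(C) -> (A=0 B=5 C=0)
Step 9: empty(B) -> (A=0 B=0 C=0)
Step 10: fill(A) -> (A=4 B=0 C=0)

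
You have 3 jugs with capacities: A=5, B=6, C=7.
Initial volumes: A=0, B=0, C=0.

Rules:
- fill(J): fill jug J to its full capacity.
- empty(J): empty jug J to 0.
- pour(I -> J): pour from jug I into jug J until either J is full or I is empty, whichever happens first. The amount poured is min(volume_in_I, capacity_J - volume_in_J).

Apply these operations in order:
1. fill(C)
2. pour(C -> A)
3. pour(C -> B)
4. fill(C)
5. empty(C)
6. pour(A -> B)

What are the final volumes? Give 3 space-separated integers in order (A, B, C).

Step 1: fill(C) -> (A=0 B=0 C=7)
Step 2: pour(C -> A) -> (A=5 B=0 C=2)
Step 3: pour(C -> B) -> (A=5 B=2 C=0)
Step 4: fill(C) -> (A=5 B=2 C=7)
Step 5: empty(C) -> (A=5 B=2 C=0)
Step 6: pour(A -> B) -> (A=1 B=6 C=0)

Answer: 1 6 0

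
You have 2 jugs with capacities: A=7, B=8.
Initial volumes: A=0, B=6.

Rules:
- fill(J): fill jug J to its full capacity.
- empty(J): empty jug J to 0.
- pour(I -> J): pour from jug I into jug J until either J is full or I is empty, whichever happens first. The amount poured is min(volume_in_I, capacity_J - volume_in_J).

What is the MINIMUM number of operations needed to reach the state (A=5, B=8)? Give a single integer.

Answer: 2

Derivation:
BFS from (A=0, B=6). One shortest path:
  1. fill(A) -> (A=7 B=6)
  2. pour(A -> B) -> (A=5 B=8)
Reached target in 2 moves.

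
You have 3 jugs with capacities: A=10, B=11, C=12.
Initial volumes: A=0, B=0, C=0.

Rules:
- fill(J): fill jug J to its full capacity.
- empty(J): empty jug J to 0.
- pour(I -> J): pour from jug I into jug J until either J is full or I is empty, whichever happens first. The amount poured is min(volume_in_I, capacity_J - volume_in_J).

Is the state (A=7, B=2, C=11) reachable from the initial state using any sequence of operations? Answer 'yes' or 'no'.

Answer: no

Derivation:
BFS explored all 726 reachable states.
Reachable set includes: (0,0,0), (0,0,1), (0,0,2), (0,0,3), (0,0,4), (0,0,5), (0,0,6), (0,0,7), (0,0,8), (0,0,9), (0,0,10), (0,0,11) ...
Target (A=7, B=2, C=11) not in reachable set → no.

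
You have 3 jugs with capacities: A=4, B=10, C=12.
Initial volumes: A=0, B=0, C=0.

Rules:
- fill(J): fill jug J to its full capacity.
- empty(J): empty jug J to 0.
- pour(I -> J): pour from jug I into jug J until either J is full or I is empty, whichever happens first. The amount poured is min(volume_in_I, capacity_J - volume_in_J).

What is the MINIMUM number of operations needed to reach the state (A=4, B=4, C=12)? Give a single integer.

BFS from (A=0, B=0, C=0). One shortest path:
  1. fill(A) -> (A=4 B=0 C=0)
  2. fill(C) -> (A=4 B=0 C=12)
  3. pour(A -> B) -> (A=0 B=4 C=12)
  4. fill(A) -> (A=4 B=4 C=12)
Reached target in 4 moves.

Answer: 4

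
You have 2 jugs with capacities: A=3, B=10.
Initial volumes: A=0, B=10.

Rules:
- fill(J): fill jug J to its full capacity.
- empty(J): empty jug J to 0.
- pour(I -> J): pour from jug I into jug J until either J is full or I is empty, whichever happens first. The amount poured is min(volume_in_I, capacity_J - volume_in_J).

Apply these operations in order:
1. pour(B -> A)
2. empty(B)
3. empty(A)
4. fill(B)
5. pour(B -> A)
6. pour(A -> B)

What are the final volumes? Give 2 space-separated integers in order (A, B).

Step 1: pour(B -> A) -> (A=3 B=7)
Step 2: empty(B) -> (A=3 B=0)
Step 3: empty(A) -> (A=0 B=0)
Step 4: fill(B) -> (A=0 B=10)
Step 5: pour(B -> A) -> (A=3 B=7)
Step 6: pour(A -> B) -> (A=0 B=10)

Answer: 0 10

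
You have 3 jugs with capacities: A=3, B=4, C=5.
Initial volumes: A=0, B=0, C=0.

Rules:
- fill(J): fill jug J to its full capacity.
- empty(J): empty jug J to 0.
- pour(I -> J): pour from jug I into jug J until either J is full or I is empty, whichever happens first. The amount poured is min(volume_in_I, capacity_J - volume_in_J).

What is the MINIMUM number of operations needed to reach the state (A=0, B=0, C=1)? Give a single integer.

BFS from (A=0, B=0, C=0). One shortest path:
  1. fill(C) -> (A=0 B=0 C=5)
  2. pour(C -> B) -> (A=0 B=4 C=1)
  3. empty(B) -> (A=0 B=0 C=1)
Reached target in 3 moves.

Answer: 3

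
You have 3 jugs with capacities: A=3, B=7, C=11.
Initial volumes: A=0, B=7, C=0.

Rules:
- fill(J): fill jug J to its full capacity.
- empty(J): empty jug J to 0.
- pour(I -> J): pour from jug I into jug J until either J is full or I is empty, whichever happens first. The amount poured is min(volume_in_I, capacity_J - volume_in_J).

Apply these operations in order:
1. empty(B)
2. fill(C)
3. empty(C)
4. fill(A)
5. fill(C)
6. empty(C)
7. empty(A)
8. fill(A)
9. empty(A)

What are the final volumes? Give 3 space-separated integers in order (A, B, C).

Step 1: empty(B) -> (A=0 B=0 C=0)
Step 2: fill(C) -> (A=0 B=0 C=11)
Step 3: empty(C) -> (A=0 B=0 C=0)
Step 4: fill(A) -> (A=3 B=0 C=0)
Step 5: fill(C) -> (A=3 B=0 C=11)
Step 6: empty(C) -> (A=3 B=0 C=0)
Step 7: empty(A) -> (A=0 B=0 C=0)
Step 8: fill(A) -> (A=3 B=0 C=0)
Step 9: empty(A) -> (A=0 B=0 C=0)

Answer: 0 0 0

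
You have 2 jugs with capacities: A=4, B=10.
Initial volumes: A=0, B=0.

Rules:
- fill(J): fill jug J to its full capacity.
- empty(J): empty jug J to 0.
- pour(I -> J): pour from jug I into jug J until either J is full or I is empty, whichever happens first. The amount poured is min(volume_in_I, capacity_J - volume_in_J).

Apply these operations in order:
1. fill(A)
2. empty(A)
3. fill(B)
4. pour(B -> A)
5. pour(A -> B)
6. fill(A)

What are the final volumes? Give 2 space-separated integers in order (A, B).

Step 1: fill(A) -> (A=4 B=0)
Step 2: empty(A) -> (A=0 B=0)
Step 3: fill(B) -> (A=0 B=10)
Step 4: pour(B -> A) -> (A=4 B=6)
Step 5: pour(A -> B) -> (A=0 B=10)
Step 6: fill(A) -> (A=4 B=10)

Answer: 4 10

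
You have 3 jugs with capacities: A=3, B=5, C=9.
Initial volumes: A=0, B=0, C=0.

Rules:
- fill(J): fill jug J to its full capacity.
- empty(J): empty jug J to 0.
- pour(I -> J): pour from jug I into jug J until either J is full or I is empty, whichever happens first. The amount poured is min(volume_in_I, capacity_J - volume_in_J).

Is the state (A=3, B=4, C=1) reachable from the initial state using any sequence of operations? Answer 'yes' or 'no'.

BFS from (A=0, B=0, C=0):
  1. fill(A) -> (A=3 B=0 C=0)
  2. fill(B) -> (A=3 B=5 C=0)
  3. pour(A -> C) -> (A=0 B=5 C=3)
  4. pour(B -> A) -> (A=3 B=2 C=3)
  5. pour(A -> C) -> (A=0 B=2 C=6)
  6. pour(B -> A) -> (A=2 B=0 C=6)
  7. pour(C -> B) -> (A=2 B=5 C=1)
  8. pour(B -> A) -> (A=3 B=4 C=1)
Target reached → yes.

Answer: yes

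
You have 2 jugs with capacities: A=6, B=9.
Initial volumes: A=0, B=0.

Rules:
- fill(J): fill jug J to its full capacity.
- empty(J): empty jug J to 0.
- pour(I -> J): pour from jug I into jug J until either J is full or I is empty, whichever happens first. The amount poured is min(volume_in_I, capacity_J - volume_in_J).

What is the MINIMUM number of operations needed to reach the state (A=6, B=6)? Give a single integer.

BFS from (A=0, B=0). One shortest path:
  1. fill(A) -> (A=6 B=0)
  2. pour(A -> B) -> (A=0 B=6)
  3. fill(A) -> (A=6 B=6)
Reached target in 3 moves.

Answer: 3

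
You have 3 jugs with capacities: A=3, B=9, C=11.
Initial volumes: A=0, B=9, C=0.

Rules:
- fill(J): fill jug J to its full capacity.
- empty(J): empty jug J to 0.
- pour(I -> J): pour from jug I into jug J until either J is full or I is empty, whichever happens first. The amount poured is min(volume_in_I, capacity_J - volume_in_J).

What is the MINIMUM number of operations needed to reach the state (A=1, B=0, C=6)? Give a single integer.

Answer: 6

Derivation:
BFS from (A=0, B=9, C=0). One shortest path:
  1. pour(B -> C) -> (A=0 B=0 C=9)
  2. fill(B) -> (A=0 B=9 C=9)
  3. pour(B -> A) -> (A=3 B=6 C=9)
  4. pour(A -> C) -> (A=1 B=6 C=11)
  5. empty(C) -> (A=1 B=6 C=0)
  6. pour(B -> C) -> (A=1 B=0 C=6)
Reached target in 6 moves.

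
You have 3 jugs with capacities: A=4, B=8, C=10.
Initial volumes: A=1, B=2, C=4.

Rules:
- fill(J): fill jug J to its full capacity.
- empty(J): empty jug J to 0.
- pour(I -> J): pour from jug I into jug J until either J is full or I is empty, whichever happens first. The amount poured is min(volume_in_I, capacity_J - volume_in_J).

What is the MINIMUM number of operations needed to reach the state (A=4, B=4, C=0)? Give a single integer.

BFS from (A=1, B=2, C=4). One shortest path:
  1. fill(A) -> (A=4 B=2 C=4)
  2. empty(B) -> (A=4 B=0 C=4)
  3. pour(C -> B) -> (A=4 B=4 C=0)
Reached target in 3 moves.

Answer: 3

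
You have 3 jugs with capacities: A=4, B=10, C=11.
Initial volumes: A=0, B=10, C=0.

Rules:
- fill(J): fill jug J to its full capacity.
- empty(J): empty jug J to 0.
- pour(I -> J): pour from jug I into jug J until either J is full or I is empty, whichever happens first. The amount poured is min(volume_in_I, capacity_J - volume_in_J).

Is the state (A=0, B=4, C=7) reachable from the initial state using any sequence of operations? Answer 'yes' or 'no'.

BFS from (A=0, B=10, C=0):
  1. empty(B) -> (A=0 B=0 C=0)
  2. fill(C) -> (A=0 B=0 C=11)
  3. pour(C -> A) -> (A=4 B=0 C=7)
  4. pour(A -> B) -> (A=0 B=4 C=7)
Target reached → yes.

Answer: yes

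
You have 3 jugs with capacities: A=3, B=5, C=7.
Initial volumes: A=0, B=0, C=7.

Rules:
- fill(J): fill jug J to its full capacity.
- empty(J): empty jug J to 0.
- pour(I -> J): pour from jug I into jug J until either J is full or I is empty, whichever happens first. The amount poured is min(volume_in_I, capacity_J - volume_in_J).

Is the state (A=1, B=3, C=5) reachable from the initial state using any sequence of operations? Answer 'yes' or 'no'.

Answer: no

Derivation:
BFS explored all 144 reachable states.
Reachable set includes: (0,0,0), (0,0,1), (0,0,2), (0,0,3), (0,0,4), (0,0,5), (0,0,6), (0,0,7), (0,1,0), (0,1,1), (0,1,2), (0,1,3) ...
Target (A=1, B=3, C=5) not in reachable set → no.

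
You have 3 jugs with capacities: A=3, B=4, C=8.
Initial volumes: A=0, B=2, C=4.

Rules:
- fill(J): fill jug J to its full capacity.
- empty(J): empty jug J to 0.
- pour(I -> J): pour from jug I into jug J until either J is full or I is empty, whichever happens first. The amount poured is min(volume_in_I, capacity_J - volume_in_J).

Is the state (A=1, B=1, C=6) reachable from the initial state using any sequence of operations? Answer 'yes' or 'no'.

Answer: no

Derivation:
BFS explored all 138 reachable states.
Reachable set includes: (0,0,0), (0,0,1), (0,0,2), (0,0,3), (0,0,4), (0,0,5), (0,0,6), (0,0,7), (0,0,8), (0,1,0), (0,1,1), (0,1,2) ...
Target (A=1, B=1, C=6) not in reachable set → no.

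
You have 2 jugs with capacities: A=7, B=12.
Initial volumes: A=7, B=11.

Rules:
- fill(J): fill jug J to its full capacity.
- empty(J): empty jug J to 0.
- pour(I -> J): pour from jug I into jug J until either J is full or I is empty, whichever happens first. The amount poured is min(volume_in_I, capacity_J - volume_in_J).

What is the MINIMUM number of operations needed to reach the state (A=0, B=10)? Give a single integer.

Answer: 8

Derivation:
BFS from (A=7, B=11). One shortest path:
  1. empty(A) -> (A=0 B=11)
  2. fill(B) -> (A=0 B=12)
  3. pour(B -> A) -> (A=7 B=5)
  4. empty(A) -> (A=0 B=5)
  5. pour(B -> A) -> (A=5 B=0)
  6. fill(B) -> (A=5 B=12)
  7. pour(B -> A) -> (A=7 B=10)
  8. empty(A) -> (A=0 B=10)
Reached target in 8 moves.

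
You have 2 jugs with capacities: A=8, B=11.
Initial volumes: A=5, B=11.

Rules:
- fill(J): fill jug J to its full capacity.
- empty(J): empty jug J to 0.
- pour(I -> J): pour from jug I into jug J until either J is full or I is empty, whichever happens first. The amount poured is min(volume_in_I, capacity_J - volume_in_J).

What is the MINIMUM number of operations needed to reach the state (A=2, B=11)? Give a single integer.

Answer: 4

Derivation:
BFS from (A=5, B=11). One shortest path:
  1. empty(B) -> (A=5 B=0)
  2. pour(A -> B) -> (A=0 B=5)
  3. fill(A) -> (A=8 B=5)
  4. pour(A -> B) -> (A=2 B=11)
Reached target in 4 moves.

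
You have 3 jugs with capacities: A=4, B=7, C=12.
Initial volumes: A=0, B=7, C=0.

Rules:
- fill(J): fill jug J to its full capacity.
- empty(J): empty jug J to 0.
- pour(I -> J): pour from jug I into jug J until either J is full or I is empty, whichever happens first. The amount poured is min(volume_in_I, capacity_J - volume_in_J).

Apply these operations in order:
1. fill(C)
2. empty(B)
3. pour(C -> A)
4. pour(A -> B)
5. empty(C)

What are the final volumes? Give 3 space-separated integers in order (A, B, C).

Step 1: fill(C) -> (A=0 B=7 C=12)
Step 2: empty(B) -> (A=0 B=0 C=12)
Step 3: pour(C -> A) -> (A=4 B=0 C=8)
Step 4: pour(A -> B) -> (A=0 B=4 C=8)
Step 5: empty(C) -> (A=0 B=4 C=0)

Answer: 0 4 0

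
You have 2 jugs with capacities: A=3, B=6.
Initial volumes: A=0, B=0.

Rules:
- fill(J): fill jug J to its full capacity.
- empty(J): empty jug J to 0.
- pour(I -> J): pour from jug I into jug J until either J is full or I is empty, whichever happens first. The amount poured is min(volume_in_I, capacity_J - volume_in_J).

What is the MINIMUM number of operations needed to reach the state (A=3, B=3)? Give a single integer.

BFS from (A=0, B=0). One shortest path:
  1. fill(B) -> (A=0 B=6)
  2. pour(B -> A) -> (A=3 B=3)
Reached target in 2 moves.

Answer: 2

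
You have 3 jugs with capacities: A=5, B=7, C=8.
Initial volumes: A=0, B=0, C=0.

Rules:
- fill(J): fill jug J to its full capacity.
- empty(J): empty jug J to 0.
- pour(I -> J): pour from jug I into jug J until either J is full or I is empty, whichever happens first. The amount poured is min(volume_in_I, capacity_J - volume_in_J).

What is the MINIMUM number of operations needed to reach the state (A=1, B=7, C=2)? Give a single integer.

Answer: 7

Derivation:
BFS from (A=0, B=0, C=0). One shortest path:
  1. fill(C) -> (A=0 B=0 C=8)
  2. pour(C -> B) -> (A=0 B=7 C=1)
  3. pour(B -> A) -> (A=5 B=2 C=1)
  4. empty(A) -> (A=0 B=2 C=1)
  5. pour(C -> A) -> (A=1 B=2 C=0)
  6. pour(B -> C) -> (A=1 B=0 C=2)
  7. fill(B) -> (A=1 B=7 C=2)
Reached target in 7 moves.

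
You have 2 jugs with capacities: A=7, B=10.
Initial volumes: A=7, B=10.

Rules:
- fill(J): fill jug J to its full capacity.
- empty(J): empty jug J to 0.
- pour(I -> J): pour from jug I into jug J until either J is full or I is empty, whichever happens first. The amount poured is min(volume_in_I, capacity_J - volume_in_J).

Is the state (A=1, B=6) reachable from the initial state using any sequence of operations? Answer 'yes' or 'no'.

BFS explored all 34 reachable states.
Reachable set includes: (0,0), (0,1), (0,2), (0,3), (0,4), (0,5), (0,6), (0,7), (0,8), (0,9), (0,10), (1,0) ...
Target (A=1, B=6) not in reachable set → no.

Answer: no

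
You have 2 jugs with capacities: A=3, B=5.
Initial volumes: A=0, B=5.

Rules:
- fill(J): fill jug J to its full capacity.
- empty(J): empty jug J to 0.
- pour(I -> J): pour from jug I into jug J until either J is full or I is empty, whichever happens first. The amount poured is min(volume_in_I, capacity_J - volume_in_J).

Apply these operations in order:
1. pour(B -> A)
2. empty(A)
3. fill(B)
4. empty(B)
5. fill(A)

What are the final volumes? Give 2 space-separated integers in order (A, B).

Step 1: pour(B -> A) -> (A=3 B=2)
Step 2: empty(A) -> (A=0 B=2)
Step 3: fill(B) -> (A=0 B=5)
Step 4: empty(B) -> (A=0 B=0)
Step 5: fill(A) -> (A=3 B=0)

Answer: 3 0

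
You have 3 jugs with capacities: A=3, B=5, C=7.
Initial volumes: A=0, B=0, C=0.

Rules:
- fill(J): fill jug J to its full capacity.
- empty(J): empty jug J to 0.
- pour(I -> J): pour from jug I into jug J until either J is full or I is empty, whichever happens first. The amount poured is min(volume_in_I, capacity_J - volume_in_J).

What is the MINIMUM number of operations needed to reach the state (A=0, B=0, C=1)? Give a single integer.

Answer: 5

Derivation:
BFS from (A=0, B=0, C=0). One shortest path:
  1. fill(C) -> (A=0 B=0 C=7)
  2. pour(C -> A) -> (A=3 B=0 C=4)
  3. empty(A) -> (A=0 B=0 C=4)
  4. pour(C -> A) -> (A=3 B=0 C=1)
  5. empty(A) -> (A=0 B=0 C=1)
Reached target in 5 moves.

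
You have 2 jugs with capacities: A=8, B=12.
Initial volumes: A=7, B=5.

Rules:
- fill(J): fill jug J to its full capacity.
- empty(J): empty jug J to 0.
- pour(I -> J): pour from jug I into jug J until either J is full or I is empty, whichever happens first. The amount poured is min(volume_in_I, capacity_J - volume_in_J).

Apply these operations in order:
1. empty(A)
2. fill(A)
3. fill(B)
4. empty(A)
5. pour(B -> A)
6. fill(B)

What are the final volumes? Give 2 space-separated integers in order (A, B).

Answer: 8 12

Derivation:
Step 1: empty(A) -> (A=0 B=5)
Step 2: fill(A) -> (A=8 B=5)
Step 3: fill(B) -> (A=8 B=12)
Step 4: empty(A) -> (A=0 B=12)
Step 5: pour(B -> A) -> (A=8 B=4)
Step 6: fill(B) -> (A=8 B=12)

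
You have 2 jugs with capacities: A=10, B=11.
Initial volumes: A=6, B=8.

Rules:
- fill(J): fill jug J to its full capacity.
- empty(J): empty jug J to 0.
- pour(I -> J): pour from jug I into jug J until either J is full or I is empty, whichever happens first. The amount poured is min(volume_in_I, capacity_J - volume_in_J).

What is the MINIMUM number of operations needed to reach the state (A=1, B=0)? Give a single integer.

Answer: 5

Derivation:
BFS from (A=6, B=8). One shortest path:
  1. empty(A) -> (A=0 B=8)
  2. fill(B) -> (A=0 B=11)
  3. pour(B -> A) -> (A=10 B=1)
  4. empty(A) -> (A=0 B=1)
  5. pour(B -> A) -> (A=1 B=0)
Reached target in 5 moves.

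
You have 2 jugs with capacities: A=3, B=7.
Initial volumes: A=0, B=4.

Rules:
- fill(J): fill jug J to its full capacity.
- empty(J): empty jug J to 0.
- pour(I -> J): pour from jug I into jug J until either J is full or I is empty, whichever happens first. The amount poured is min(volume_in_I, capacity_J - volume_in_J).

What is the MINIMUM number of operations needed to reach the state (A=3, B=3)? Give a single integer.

Answer: 4

Derivation:
BFS from (A=0, B=4). One shortest path:
  1. fill(A) -> (A=3 B=4)
  2. empty(B) -> (A=3 B=0)
  3. pour(A -> B) -> (A=0 B=3)
  4. fill(A) -> (A=3 B=3)
Reached target in 4 moves.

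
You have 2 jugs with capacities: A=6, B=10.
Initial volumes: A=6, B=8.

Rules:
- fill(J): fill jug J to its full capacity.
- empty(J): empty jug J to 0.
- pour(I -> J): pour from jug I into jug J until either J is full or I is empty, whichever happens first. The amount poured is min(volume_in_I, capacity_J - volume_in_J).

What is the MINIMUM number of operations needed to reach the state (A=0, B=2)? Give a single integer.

BFS from (A=6, B=8). One shortest path:
  1. empty(A) -> (A=0 B=8)
  2. pour(B -> A) -> (A=6 B=2)
  3. empty(A) -> (A=0 B=2)
Reached target in 3 moves.

Answer: 3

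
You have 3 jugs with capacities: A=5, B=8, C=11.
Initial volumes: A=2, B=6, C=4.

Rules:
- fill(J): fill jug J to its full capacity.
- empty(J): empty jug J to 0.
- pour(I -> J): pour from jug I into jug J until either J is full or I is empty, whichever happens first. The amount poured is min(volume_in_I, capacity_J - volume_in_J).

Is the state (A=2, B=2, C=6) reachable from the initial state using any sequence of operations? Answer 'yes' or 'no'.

Answer: no

Derivation:
BFS explored all 369 reachable states.
Reachable set includes: (0,0,0), (0,0,1), (0,0,2), (0,0,3), (0,0,4), (0,0,5), (0,0,6), (0,0,7), (0,0,8), (0,0,9), (0,0,10), (0,0,11) ...
Target (A=2, B=2, C=6) not in reachable set → no.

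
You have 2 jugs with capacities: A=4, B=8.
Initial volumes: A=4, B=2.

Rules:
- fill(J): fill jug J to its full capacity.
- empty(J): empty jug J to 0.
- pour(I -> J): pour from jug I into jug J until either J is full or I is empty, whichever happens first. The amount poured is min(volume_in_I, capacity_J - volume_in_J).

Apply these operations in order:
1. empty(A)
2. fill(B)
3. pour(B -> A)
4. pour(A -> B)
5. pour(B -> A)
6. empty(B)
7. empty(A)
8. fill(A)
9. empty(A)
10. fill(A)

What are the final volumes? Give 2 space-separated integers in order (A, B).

Step 1: empty(A) -> (A=0 B=2)
Step 2: fill(B) -> (A=0 B=8)
Step 3: pour(B -> A) -> (A=4 B=4)
Step 4: pour(A -> B) -> (A=0 B=8)
Step 5: pour(B -> A) -> (A=4 B=4)
Step 6: empty(B) -> (A=4 B=0)
Step 7: empty(A) -> (A=0 B=0)
Step 8: fill(A) -> (A=4 B=0)
Step 9: empty(A) -> (A=0 B=0)
Step 10: fill(A) -> (A=4 B=0)

Answer: 4 0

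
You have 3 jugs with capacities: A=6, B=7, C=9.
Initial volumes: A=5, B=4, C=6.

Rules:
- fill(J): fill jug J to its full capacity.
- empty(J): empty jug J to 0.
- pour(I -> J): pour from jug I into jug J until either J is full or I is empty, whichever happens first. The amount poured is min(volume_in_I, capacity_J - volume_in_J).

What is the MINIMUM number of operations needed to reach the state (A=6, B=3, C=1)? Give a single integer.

Answer: 6

Derivation:
BFS from (A=5, B=4, C=6). One shortest path:
  1. fill(A) -> (A=6 B=4 C=6)
  2. empty(C) -> (A=6 B=4 C=0)
  3. pour(A -> B) -> (A=3 B=7 C=0)
  4. pour(B -> C) -> (A=3 B=0 C=7)
  5. pour(A -> B) -> (A=0 B=3 C=7)
  6. pour(C -> A) -> (A=6 B=3 C=1)
Reached target in 6 moves.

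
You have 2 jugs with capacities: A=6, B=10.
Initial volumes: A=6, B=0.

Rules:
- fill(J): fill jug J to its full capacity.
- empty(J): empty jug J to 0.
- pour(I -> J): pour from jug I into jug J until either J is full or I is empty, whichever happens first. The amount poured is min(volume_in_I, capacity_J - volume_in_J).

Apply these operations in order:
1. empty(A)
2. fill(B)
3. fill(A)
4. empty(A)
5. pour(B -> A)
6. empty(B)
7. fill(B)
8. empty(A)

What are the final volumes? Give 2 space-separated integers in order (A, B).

Answer: 0 10

Derivation:
Step 1: empty(A) -> (A=0 B=0)
Step 2: fill(B) -> (A=0 B=10)
Step 3: fill(A) -> (A=6 B=10)
Step 4: empty(A) -> (A=0 B=10)
Step 5: pour(B -> A) -> (A=6 B=4)
Step 6: empty(B) -> (A=6 B=0)
Step 7: fill(B) -> (A=6 B=10)
Step 8: empty(A) -> (A=0 B=10)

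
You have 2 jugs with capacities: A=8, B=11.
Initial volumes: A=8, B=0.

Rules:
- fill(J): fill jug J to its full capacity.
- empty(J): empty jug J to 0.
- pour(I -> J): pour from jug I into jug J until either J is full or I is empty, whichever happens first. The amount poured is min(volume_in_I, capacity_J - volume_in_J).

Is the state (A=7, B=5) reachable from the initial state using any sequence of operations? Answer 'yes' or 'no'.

Answer: no

Derivation:
BFS explored all 38 reachable states.
Reachable set includes: (0,0), (0,1), (0,2), (0,3), (0,4), (0,5), (0,6), (0,7), (0,8), (0,9), (0,10), (0,11) ...
Target (A=7, B=5) not in reachable set → no.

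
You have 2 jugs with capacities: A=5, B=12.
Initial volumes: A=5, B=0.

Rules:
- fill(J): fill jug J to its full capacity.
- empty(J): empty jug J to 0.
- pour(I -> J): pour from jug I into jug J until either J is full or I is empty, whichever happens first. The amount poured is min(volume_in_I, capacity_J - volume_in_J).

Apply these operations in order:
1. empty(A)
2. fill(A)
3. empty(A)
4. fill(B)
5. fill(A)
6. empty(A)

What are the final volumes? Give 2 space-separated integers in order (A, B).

Answer: 0 12

Derivation:
Step 1: empty(A) -> (A=0 B=0)
Step 2: fill(A) -> (A=5 B=0)
Step 3: empty(A) -> (A=0 B=0)
Step 4: fill(B) -> (A=0 B=12)
Step 5: fill(A) -> (A=5 B=12)
Step 6: empty(A) -> (A=0 B=12)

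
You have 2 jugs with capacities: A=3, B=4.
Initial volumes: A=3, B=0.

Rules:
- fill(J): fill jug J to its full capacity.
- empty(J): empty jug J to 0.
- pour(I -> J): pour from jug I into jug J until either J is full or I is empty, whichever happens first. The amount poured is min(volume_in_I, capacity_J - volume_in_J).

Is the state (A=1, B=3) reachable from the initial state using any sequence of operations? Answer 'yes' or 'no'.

BFS explored all 14 reachable states.
Reachable set includes: (0,0), (0,1), (0,2), (0,3), (0,4), (1,0), (1,4), (2,0), (2,4), (3,0), (3,1), (3,2) ...
Target (A=1, B=3) not in reachable set → no.

Answer: no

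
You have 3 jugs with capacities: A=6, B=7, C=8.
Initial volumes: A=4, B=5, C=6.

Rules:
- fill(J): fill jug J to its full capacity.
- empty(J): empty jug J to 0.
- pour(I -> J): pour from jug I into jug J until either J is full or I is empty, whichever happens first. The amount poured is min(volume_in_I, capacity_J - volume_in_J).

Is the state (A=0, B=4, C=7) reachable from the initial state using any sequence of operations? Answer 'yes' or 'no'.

BFS from (A=4, B=5, C=6):
  1. fill(B) -> (A=4 B=7 C=6)
  2. empty(C) -> (A=4 B=7 C=0)
  3. pour(B -> C) -> (A=4 B=0 C=7)
  4. pour(A -> B) -> (A=0 B=4 C=7)
Target reached → yes.

Answer: yes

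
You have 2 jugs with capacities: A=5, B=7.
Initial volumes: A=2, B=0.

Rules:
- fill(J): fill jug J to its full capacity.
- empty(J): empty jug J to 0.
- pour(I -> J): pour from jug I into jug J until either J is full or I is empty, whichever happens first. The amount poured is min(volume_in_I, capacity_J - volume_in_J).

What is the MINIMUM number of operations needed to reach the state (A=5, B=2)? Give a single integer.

BFS from (A=2, B=0). One shortest path:
  1. pour(A -> B) -> (A=0 B=2)
  2. fill(A) -> (A=5 B=2)
Reached target in 2 moves.

Answer: 2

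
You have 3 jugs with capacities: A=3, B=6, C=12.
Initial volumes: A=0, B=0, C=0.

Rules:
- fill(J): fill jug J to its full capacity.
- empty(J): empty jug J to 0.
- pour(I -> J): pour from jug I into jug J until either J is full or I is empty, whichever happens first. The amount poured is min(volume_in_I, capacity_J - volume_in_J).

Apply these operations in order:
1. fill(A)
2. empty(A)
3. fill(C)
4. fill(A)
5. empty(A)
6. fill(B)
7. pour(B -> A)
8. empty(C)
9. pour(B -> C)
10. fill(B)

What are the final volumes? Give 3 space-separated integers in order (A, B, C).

Step 1: fill(A) -> (A=3 B=0 C=0)
Step 2: empty(A) -> (A=0 B=0 C=0)
Step 3: fill(C) -> (A=0 B=0 C=12)
Step 4: fill(A) -> (A=3 B=0 C=12)
Step 5: empty(A) -> (A=0 B=0 C=12)
Step 6: fill(B) -> (A=0 B=6 C=12)
Step 7: pour(B -> A) -> (A=3 B=3 C=12)
Step 8: empty(C) -> (A=3 B=3 C=0)
Step 9: pour(B -> C) -> (A=3 B=0 C=3)
Step 10: fill(B) -> (A=3 B=6 C=3)

Answer: 3 6 3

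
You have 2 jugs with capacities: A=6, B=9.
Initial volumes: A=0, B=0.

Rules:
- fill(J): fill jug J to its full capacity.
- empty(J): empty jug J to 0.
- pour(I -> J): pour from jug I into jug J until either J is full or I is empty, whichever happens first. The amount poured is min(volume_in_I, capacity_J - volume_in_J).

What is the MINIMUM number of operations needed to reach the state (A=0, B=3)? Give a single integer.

BFS from (A=0, B=0). One shortest path:
  1. fill(B) -> (A=0 B=9)
  2. pour(B -> A) -> (A=6 B=3)
  3. empty(A) -> (A=0 B=3)
Reached target in 3 moves.

Answer: 3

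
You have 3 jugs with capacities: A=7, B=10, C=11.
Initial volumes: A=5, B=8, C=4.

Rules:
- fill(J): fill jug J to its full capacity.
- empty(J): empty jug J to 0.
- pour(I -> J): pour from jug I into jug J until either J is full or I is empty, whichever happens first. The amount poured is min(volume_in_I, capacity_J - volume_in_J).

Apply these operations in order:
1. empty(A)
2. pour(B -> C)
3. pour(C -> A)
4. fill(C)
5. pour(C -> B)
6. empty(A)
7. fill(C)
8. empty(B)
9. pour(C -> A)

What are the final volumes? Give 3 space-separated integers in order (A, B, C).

Answer: 7 0 4

Derivation:
Step 1: empty(A) -> (A=0 B=8 C=4)
Step 2: pour(B -> C) -> (A=0 B=1 C=11)
Step 3: pour(C -> A) -> (A=7 B=1 C=4)
Step 4: fill(C) -> (A=7 B=1 C=11)
Step 5: pour(C -> B) -> (A=7 B=10 C=2)
Step 6: empty(A) -> (A=0 B=10 C=2)
Step 7: fill(C) -> (A=0 B=10 C=11)
Step 8: empty(B) -> (A=0 B=0 C=11)
Step 9: pour(C -> A) -> (A=7 B=0 C=4)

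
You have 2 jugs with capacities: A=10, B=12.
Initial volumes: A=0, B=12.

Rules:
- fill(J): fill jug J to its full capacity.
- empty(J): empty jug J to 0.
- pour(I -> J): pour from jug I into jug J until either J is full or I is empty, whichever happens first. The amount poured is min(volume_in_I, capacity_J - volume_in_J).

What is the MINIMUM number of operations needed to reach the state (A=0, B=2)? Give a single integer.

Answer: 2

Derivation:
BFS from (A=0, B=12). One shortest path:
  1. pour(B -> A) -> (A=10 B=2)
  2. empty(A) -> (A=0 B=2)
Reached target in 2 moves.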